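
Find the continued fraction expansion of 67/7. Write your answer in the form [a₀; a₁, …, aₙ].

Apply division with remainder until the remainder is 0:
⌊67/7⌋ = 9, remainder 4
⌊7/4⌋ = 1, remainder 3
⌊4/3⌋ = 1, remainder 1
⌊3/1⌋ = 3, remainder 0

[9; 1, 1, 3]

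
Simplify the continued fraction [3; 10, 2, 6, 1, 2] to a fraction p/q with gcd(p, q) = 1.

1393/450

a_0 = 3: 3/1
a_1 = 10: 31/10
a_2 = 2: 65/21
a_3 = 6: 421/136
a_4 = 1: 486/157
a_5 = 2: 1393/450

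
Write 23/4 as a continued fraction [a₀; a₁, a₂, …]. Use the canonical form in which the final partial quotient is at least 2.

23 ÷ 4 → quotient 5, remainder 3
4 ÷ 3 → quotient 1, remainder 1
3 ÷ 1 → quotient 3, remainder 0

[5; 1, 3]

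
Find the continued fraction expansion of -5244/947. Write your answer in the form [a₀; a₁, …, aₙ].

[-6; 2, 6, 5, 1, 11]

-5244 = -6·947 + 438, so a_0 = -6
947 = 2·438 + 71, so a_1 = 2
438 = 6·71 + 12, so a_2 = 6
71 = 5·12 + 11, so a_3 = 5
12 = 1·11 + 1, so a_4 = 1
11 = 11·1 + 0, so a_5 = 11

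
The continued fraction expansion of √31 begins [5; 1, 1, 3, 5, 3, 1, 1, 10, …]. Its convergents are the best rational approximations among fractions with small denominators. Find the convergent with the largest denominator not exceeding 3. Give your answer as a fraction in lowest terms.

List convergents until the denominator exceeds the bound:
a_0 = 5: 5/1  (≤ bound)
a_1 = 1: 6/1  (≤ bound)
a_2 = 1: 11/2  (≤ bound)
a_3 = 3: 39/7  (> 3, stop)

11/2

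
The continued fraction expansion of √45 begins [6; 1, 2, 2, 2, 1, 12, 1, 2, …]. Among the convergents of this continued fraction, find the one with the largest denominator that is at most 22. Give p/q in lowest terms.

114/17

a_0 = 6: 6/1  (≤ bound)
a_1 = 1: 7/1  (≤ bound)
a_2 = 2: 20/3  (≤ bound)
a_3 = 2: 47/7  (≤ bound)
a_4 = 2: 114/17  (≤ bound)
a_5 = 1: 161/24  (> 22, stop)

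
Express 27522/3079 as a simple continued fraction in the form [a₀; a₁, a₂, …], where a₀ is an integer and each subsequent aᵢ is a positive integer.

[8; 1, 15, 3, 2, 3, 2, 3]

⌊27522/3079⌋ = 8, remainder 2890
⌊3079/2890⌋ = 1, remainder 189
⌊2890/189⌋ = 15, remainder 55
⌊189/55⌋ = 3, remainder 24
⌊55/24⌋ = 2, remainder 7
⌊24/7⌋ = 3, remainder 3
⌊7/3⌋ = 2, remainder 1
⌊3/1⌋ = 3, remainder 0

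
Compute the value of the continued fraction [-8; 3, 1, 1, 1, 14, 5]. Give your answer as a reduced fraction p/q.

-6305/816

Collapse the nested fraction from the inside out:
Start with 5.
14 + 1/(5/1) = 14 + 1/5 = 71/5
1 + 1/(71/5) = 1 + 5/71 = 76/71
1 + 1/(76/71) = 1 + 71/76 = 147/76
1 + 1/(147/76) = 1 + 76/147 = 223/147
3 + 1/(223/147) = 3 + 147/223 = 816/223
-8 + 1/(816/223) = -8 + 223/816 = -6305/816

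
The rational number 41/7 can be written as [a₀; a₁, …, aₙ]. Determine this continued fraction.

[5; 1, 6]

41 = 5·7 + 6, so a_0 = 5
7 = 1·6 + 1, so a_1 = 1
6 = 6·1 + 0, so a_2 = 6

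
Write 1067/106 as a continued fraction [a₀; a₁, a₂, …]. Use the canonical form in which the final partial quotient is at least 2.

1067 ÷ 106 → quotient 10, remainder 7
106 ÷ 7 → quotient 15, remainder 1
7 ÷ 1 → quotient 7, remainder 0

[10; 15, 7]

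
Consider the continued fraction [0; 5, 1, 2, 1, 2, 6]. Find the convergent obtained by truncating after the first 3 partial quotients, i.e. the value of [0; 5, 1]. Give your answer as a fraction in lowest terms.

Compute successive convergents:
a_0 = 0: 0/1
a_1 = 5: 1/5
a_2 = 1: 1/6

1/6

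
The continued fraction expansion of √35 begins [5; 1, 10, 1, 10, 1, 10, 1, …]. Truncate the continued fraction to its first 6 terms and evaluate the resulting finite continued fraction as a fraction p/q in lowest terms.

Starting at the tail and folding back:
Start with 1.
10 + 1/(1/1) = 10 + 1/1 = 11/1
1 + 1/(11/1) = 1 + 1/11 = 12/11
10 + 1/(12/11) = 10 + 11/12 = 131/12
1 + 1/(131/12) = 1 + 12/131 = 143/131
5 + 1/(143/131) = 5 + 131/143 = 846/143

846/143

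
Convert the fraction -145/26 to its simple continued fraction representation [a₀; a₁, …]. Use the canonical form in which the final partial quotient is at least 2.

[-6; 2, 2, 1, 3]

⌊-145/26⌋ = -6, remainder 11
⌊26/11⌋ = 2, remainder 4
⌊11/4⌋ = 2, remainder 3
⌊4/3⌋ = 1, remainder 1
⌊3/1⌋ = 3, remainder 0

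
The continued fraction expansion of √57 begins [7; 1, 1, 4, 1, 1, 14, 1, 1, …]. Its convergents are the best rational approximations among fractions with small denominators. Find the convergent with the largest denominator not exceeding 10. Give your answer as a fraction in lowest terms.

a_0 = 7: 7/1  (≤ bound)
a_1 = 1: 8/1  (≤ bound)
a_2 = 1: 15/2  (≤ bound)
a_3 = 4: 68/9  (≤ bound)
a_4 = 1: 83/11  (> 10, stop)

68/9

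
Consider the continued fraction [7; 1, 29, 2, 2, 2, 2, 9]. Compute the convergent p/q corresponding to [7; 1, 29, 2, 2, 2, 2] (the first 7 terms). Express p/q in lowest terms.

7027/882

a_0 = 7: 7/1
a_1 = 1: 8/1
a_2 = 29: 239/30
a_3 = 2: 486/61
a_4 = 2: 1211/152
a_5 = 2: 2908/365
a_6 = 2: 7027/882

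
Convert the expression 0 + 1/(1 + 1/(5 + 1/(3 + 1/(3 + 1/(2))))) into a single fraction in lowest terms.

122/145

Start with 2.
3 + 1/(2/1) = 3 + 1/2 = 7/2
3 + 1/(7/2) = 3 + 2/7 = 23/7
5 + 1/(23/7) = 5 + 7/23 = 122/23
1 + 1/(122/23) = 1 + 23/122 = 145/122
0 + 1/(145/122) = 0 + 122/145 = 122/145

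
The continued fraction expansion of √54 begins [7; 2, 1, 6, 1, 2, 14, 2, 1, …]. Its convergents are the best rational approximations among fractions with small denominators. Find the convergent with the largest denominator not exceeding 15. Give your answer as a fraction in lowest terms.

a_0 = 7: 7/1  (≤ bound)
a_1 = 2: 15/2  (≤ bound)
a_2 = 1: 22/3  (≤ bound)
a_3 = 6: 147/20  (> 15, stop)

22/3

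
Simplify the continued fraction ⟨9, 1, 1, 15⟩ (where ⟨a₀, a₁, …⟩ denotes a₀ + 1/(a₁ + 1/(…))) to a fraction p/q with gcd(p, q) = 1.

295/31

Start with 15.
1 + 1/(15/1) = 1 + 1/15 = 16/15
1 + 1/(16/15) = 1 + 15/16 = 31/16
9 + 1/(31/16) = 9 + 16/31 = 295/31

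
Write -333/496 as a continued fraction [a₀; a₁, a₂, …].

[-1; 3, 23, 3, 2]

-333 ÷ 496 → quotient -1, remainder 163
496 ÷ 163 → quotient 3, remainder 7
163 ÷ 7 → quotient 23, remainder 2
7 ÷ 2 → quotient 3, remainder 1
2 ÷ 1 → quotient 2, remainder 0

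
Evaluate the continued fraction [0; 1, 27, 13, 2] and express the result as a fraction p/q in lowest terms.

731/758

a_0 = 0: 0/1
a_1 = 1: 1/1
a_2 = 27: 27/28
a_3 = 13: 352/365
a_4 = 2: 731/758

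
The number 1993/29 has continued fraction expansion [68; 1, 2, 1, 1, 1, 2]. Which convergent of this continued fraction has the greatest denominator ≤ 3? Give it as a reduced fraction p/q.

206/3

List convergents until the denominator exceeds the bound:
a_0 = 68: 68/1  (≤ bound)
a_1 = 1: 69/1  (≤ bound)
a_2 = 2: 206/3  (≤ bound)
a_3 = 1: 275/4  (> 3, stop)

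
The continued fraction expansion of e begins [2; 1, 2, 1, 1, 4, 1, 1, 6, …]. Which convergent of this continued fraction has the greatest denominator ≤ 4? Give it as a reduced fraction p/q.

a_0 = 2: 2/1  (≤ bound)
a_1 = 1: 3/1  (≤ bound)
a_2 = 2: 8/3  (≤ bound)
a_3 = 1: 11/4  (≤ bound)
a_4 = 1: 19/7  (> 4, stop)

11/4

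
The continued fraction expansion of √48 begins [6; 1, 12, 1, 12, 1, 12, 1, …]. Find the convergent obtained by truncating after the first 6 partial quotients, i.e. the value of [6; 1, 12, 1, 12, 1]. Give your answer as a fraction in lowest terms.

1351/195

a_0 = 6: 6/1
a_1 = 1: 7/1
a_2 = 12: 90/13
a_3 = 1: 97/14
a_4 = 12: 1254/181
a_5 = 1: 1351/195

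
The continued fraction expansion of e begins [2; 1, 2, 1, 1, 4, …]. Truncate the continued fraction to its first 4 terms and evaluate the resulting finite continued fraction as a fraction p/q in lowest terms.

Collapse the nested fraction from the inside out:
Start with 1.
2 + 1/(1/1) = 2 + 1/1 = 3/1
1 + 1/(3/1) = 1 + 1/3 = 4/3
2 + 1/(4/3) = 2 + 3/4 = 11/4

11/4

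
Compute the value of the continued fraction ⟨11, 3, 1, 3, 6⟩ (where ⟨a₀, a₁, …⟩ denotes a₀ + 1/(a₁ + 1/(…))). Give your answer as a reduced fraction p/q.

1059/94

Start with 6.
3 + 1/(6/1) = 3 + 1/6 = 19/6
1 + 1/(19/6) = 1 + 6/19 = 25/19
3 + 1/(25/19) = 3 + 19/25 = 94/25
11 + 1/(94/25) = 11 + 25/94 = 1059/94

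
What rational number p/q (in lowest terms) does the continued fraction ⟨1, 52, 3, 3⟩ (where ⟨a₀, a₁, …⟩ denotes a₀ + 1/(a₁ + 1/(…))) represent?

533/523

a_0 = 1: 1/1
a_1 = 52: 53/52
a_2 = 3: 160/157
a_3 = 3: 533/523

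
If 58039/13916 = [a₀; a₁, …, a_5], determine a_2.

58039 = 4·13916 + 2375, so a_0 = 4
13916 = 5·2375 + 2041, so a_1 = 5
2375 = 1·2041 + 334, so a_2 = 1

1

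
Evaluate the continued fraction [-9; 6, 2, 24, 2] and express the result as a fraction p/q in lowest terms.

Starting at the tail and folding back:
Start with 2.
24 + 1/(2/1) = 24 + 1/2 = 49/2
2 + 1/(49/2) = 2 + 2/49 = 100/49
6 + 1/(100/49) = 6 + 49/100 = 649/100
-9 + 1/(649/100) = -9 + 100/649 = -5741/649

-5741/649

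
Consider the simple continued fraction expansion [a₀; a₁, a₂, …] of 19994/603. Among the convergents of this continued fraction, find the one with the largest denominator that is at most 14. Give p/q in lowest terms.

a_0 = 33: 33/1  (≤ bound)
a_1 = 6: 199/6  (≤ bound)
a_2 = 2: 431/13  (≤ bound)
a_3 = 1: 630/19  (> 14, stop)

431/13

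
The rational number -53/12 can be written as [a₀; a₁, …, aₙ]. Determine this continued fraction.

[-5; 1, 1, 2, 2]

-53 ÷ 12 → quotient -5, remainder 7
12 ÷ 7 → quotient 1, remainder 5
7 ÷ 5 → quotient 1, remainder 2
5 ÷ 2 → quotient 2, remainder 1
2 ÷ 1 → quotient 2, remainder 0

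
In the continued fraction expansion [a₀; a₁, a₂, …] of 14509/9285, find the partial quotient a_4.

2

Apply division with remainder until the remainder is 0:
14509 ÷ 9285 → quotient 1, remainder 5224
9285 ÷ 5224 → quotient 1, remainder 4061
5224 ÷ 4061 → quotient 1, remainder 1163
4061 ÷ 1163 → quotient 3, remainder 572
1163 ÷ 572 → quotient 2, remainder 19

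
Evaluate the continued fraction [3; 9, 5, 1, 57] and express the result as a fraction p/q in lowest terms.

Start with 57.
1 + 1/(57/1) = 1 + 1/57 = 58/57
5 + 1/(58/57) = 5 + 57/58 = 347/58
9 + 1/(347/58) = 9 + 58/347 = 3181/347
3 + 1/(3181/347) = 3 + 347/3181 = 9890/3181

9890/3181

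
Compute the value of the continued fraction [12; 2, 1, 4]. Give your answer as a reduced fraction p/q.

Start with 4.
1 + 1/(4/1) = 1 + 1/4 = 5/4
2 + 1/(5/4) = 2 + 4/5 = 14/5
12 + 1/(14/5) = 12 + 5/14 = 173/14

173/14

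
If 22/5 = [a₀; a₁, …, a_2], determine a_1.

2

⌊22/5⌋ = 4, remainder 2
⌊5/2⌋ = 2, remainder 1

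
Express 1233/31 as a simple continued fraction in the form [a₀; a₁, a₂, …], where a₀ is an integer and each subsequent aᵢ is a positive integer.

1233 = 39·31 + 24, so a_0 = 39
31 = 1·24 + 7, so a_1 = 1
24 = 3·7 + 3, so a_2 = 3
7 = 2·3 + 1, so a_3 = 2
3 = 3·1 + 0, so a_4 = 3

[39; 1, 3, 2, 3]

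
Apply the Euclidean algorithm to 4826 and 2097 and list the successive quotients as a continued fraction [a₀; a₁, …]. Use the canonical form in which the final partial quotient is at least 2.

⌊4826/2097⌋ = 2, remainder 632
⌊2097/632⌋ = 3, remainder 201
⌊632/201⌋ = 3, remainder 29
⌊201/29⌋ = 6, remainder 27
⌊29/27⌋ = 1, remainder 2
⌊27/2⌋ = 13, remainder 1
⌊2/1⌋ = 2, remainder 0

[2; 3, 3, 6, 1, 13, 2]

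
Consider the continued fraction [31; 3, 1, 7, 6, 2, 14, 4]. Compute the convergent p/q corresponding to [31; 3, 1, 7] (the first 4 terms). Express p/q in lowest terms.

Starting at the tail and folding back:
Start with 7.
1 + 1/(7/1) = 1 + 1/7 = 8/7
3 + 1/(8/7) = 3 + 7/8 = 31/8
31 + 1/(31/8) = 31 + 8/31 = 969/31

969/31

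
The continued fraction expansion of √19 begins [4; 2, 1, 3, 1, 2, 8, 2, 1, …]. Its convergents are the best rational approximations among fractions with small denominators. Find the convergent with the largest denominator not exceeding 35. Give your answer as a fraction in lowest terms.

61/14

List convergents until the denominator exceeds the bound:
a_0 = 4: 4/1  (≤ bound)
a_1 = 2: 9/2  (≤ bound)
a_2 = 1: 13/3  (≤ bound)
a_3 = 3: 48/11  (≤ bound)
a_4 = 1: 61/14  (≤ bound)
a_5 = 2: 170/39  (> 35, stop)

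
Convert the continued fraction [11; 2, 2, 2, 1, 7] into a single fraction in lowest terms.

a_0 = 11: 11/1
a_1 = 2: 23/2
a_2 = 2: 57/5
a_3 = 2: 137/12
a_4 = 1: 194/17
a_5 = 7: 1495/131

1495/131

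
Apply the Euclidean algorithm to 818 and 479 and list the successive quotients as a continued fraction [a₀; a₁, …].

[1; 1, 2, 2, 2, 1, 2, 7]

Run the Euclidean algorithm, recording each quotient:
⌊818/479⌋ = 1, remainder 339
⌊479/339⌋ = 1, remainder 140
⌊339/140⌋ = 2, remainder 59
⌊140/59⌋ = 2, remainder 22
⌊59/22⌋ = 2, remainder 15
⌊22/15⌋ = 1, remainder 7
⌊15/7⌋ = 2, remainder 1
⌊7/1⌋ = 7, remainder 0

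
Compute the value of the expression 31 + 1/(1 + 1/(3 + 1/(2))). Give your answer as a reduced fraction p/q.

286/9

Start with 2.
3 + 1/(2/1) = 3 + 1/2 = 7/2
1 + 1/(7/2) = 1 + 2/7 = 9/7
31 + 1/(9/7) = 31 + 7/9 = 286/9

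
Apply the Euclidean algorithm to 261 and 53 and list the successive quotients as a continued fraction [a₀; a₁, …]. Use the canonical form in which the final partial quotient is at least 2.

261 ÷ 53 → quotient 4, remainder 49
53 ÷ 49 → quotient 1, remainder 4
49 ÷ 4 → quotient 12, remainder 1
4 ÷ 1 → quotient 4, remainder 0

[4; 1, 12, 4]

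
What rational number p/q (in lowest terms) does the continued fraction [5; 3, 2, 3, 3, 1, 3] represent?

2053/388

a_0 = 5: 5/1
a_1 = 3: 16/3
a_2 = 2: 37/7
a_3 = 3: 127/24
a_4 = 3: 418/79
a_5 = 1: 545/103
a_6 = 3: 2053/388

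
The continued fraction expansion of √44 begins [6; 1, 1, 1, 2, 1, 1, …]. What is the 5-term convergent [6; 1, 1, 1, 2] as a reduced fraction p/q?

a_0 = 6: 6/1
a_1 = 1: 7/1
a_2 = 1: 13/2
a_3 = 1: 20/3
a_4 = 2: 53/8

53/8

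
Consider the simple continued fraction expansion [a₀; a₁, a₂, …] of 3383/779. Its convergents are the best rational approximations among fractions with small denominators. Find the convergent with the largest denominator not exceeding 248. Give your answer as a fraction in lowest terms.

a_0 = 4: 4/1  (≤ bound)
a_1 = 2: 9/2  (≤ bound)
a_2 = 1: 13/3  (≤ bound)
a_3 = 11: 152/35  (≤ bound)
a_4 = 7: 1077/248  (≤ bound)
a_5 = 3: 3383/779  (> 248, stop)

1077/248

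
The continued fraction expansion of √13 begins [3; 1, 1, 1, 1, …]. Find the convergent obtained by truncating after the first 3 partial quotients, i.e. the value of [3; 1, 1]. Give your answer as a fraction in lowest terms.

a_0 = 3: 3/1
a_1 = 1: 4/1
a_2 = 1: 7/2

7/2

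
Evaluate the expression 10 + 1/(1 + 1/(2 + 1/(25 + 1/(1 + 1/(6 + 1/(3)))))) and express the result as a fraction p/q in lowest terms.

18450/1729

Build up convergents one term at a time:
a_0 = 10: 10/1
a_1 = 1: 11/1
a_2 = 2: 32/3
a_3 = 25: 811/76
a_4 = 1: 843/79
a_5 = 6: 5869/550
a_6 = 3: 18450/1729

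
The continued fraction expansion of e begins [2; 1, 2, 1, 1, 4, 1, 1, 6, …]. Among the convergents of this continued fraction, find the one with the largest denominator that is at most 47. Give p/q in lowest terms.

List convergents until the denominator exceeds the bound:
a_0 = 2: 2/1  (≤ bound)
a_1 = 1: 3/1  (≤ bound)
a_2 = 2: 8/3  (≤ bound)
a_3 = 1: 11/4  (≤ bound)
a_4 = 1: 19/7  (≤ bound)
a_5 = 4: 87/32  (≤ bound)
a_6 = 1: 106/39  (≤ bound)
a_7 = 1: 193/71  (> 47, stop)

106/39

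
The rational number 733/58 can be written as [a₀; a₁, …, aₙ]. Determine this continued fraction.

[12; 1, 1, 1, 3, 5]

733 = 12·58 + 37, so a_0 = 12
58 = 1·37 + 21, so a_1 = 1
37 = 1·21 + 16, so a_2 = 1
21 = 1·16 + 5, so a_3 = 1
16 = 3·5 + 1, so a_4 = 3
5 = 5·1 + 0, so a_5 = 5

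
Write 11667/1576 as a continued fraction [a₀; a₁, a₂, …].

[7; 2, 2, 13, 3, 3, 2]

⌊11667/1576⌋ = 7, remainder 635
⌊1576/635⌋ = 2, remainder 306
⌊635/306⌋ = 2, remainder 23
⌊306/23⌋ = 13, remainder 7
⌊23/7⌋ = 3, remainder 2
⌊7/2⌋ = 3, remainder 1
⌊2/1⌋ = 2, remainder 0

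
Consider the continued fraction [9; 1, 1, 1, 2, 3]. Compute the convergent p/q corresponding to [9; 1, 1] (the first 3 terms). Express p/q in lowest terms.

19/2

a_0 = 9: 9/1
a_1 = 1: 10/1
a_2 = 1: 19/2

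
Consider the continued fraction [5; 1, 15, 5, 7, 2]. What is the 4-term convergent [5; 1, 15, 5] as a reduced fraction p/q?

481/81

Starting at the tail and folding back:
Start with 5.
15 + 1/(5/1) = 15 + 1/5 = 76/5
1 + 1/(76/5) = 1 + 5/76 = 81/76
5 + 1/(81/76) = 5 + 76/81 = 481/81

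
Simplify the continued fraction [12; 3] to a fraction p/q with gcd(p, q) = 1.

Start with 3.
12 + 1/(3/1) = 12 + 1/3 = 37/3

37/3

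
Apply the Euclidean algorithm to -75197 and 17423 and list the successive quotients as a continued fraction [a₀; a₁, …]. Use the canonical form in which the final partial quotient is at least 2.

-75197 ÷ 17423 → quotient -5, remainder 11918
17423 ÷ 11918 → quotient 1, remainder 5505
11918 ÷ 5505 → quotient 2, remainder 908
5505 ÷ 908 → quotient 6, remainder 57
908 ÷ 57 → quotient 15, remainder 53
57 ÷ 53 → quotient 1, remainder 4
53 ÷ 4 → quotient 13, remainder 1
4 ÷ 1 → quotient 4, remainder 0

[-5; 1, 2, 6, 15, 1, 13, 4]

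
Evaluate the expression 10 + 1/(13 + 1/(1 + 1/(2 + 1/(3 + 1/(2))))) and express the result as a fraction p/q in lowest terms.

3173/315

a_0 = 10: 10/1
a_1 = 13: 131/13
a_2 = 1: 141/14
a_3 = 2: 413/41
a_4 = 3: 1380/137
a_5 = 2: 3173/315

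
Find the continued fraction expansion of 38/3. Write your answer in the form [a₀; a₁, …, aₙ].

[12; 1, 2]

38 = 12·3 + 2, so a_0 = 12
3 = 1·2 + 1, so a_1 = 1
2 = 2·1 + 0, so a_2 = 2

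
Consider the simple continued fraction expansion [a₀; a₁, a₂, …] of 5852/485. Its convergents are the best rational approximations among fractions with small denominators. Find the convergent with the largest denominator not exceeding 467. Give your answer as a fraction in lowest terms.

2377/197

a_0 = 12: 12/1  (≤ bound)
a_1 = 15: 181/15  (≤ bound)
a_2 = 6: 1098/91  (≤ bound)
a_3 = 2: 2377/197  (≤ bound)
a_4 = 2: 5852/485  (> 467, stop)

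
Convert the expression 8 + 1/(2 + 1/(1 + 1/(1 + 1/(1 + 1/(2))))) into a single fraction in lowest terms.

a_0 = 8: 8/1
a_1 = 2: 17/2
a_2 = 1: 25/3
a_3 = 1: 42/5
a_4 = 1: 67/8
a_5 = 2: 176/21

176/21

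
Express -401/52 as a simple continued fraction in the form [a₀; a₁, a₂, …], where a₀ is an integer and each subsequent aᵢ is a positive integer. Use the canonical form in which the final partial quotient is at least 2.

-401 = -8·52 + 15, so a_0 = -8
52 = 3·15 + 7, so a_1 = 3
15 = 2·7 + 1, so a_2 = 2
7 = 7·1 + 0, so a_3 = 7

[-8; 3, 2, 7]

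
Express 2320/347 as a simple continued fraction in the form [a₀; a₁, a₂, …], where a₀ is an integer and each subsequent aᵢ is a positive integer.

[6; 1, 2, 5, 2, 4, 2]

Apply division with remainder until the remainder is 0:
2320 ÷ 347 → quotient 6, remainder 238
347 ÷ 238 → quotient 1, remainder 109
238 ÷ 109 → quotient 2, remainder 20
109 ÷ 20 → quotient 5, remainder 9
20 ÷ 9 → quotient 2, remainder 2
9 ÷ 2 → quotient 4, remainder 1
2 ÷ 1 → quotient 2, remainder 0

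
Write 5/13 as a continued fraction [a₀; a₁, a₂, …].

Run the Euclidean algorithm, recording each quotient:
5 ÷ 13 → quotient 0, remainder 5
13 ÷ 5 → quotient 2, remainder 3
5 ÷ 3 → quotient 1, remainder 2
3 ÷ 2 → quotient 1, remainder 1
2 ÷ 1 → quotient 2, remainder 0

[0; 2, 1, 1, 2]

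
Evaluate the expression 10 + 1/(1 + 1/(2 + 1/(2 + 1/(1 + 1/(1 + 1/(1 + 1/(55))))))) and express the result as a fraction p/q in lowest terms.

Start with 55.
1 + 1/(55/1) = 1 + 1/55 = 56/55
1 + 1/(56/55) = 1 + 55/56 = 111/56
1 + 1/(111/56) = 1 + 56/111 = 167/111
2 + 1/(167/111) = 2 + 111/167 = 445/167
2 + 1/(445/167) = 2 + 167/445 = 1057/445
1 + 1/(1057/445) = 1 + 445/1057 = 1502/1057
10 + 1/(1502/1057) = 10 + 1057/1502 = 16077/1502

16077/1502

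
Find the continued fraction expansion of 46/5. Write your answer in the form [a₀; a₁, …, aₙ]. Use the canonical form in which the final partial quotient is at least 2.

⌊46/5⌋ = 9, remainder 1
⌊5/1⌋ = 5, remainder 0

[9; 5]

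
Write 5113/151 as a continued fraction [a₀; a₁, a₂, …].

[33; 1, 6, 5, 4]

5113 ÷ 151 → quotient 33, remainder 130
151 ÷ 130 → quotient 1, remainder 21
130 ÷ 21 → quotient 6, remainder 4
21 ÷ 4 → quotient 5, remainder 1
4 ÷ 1 → quotient 4, remainder 0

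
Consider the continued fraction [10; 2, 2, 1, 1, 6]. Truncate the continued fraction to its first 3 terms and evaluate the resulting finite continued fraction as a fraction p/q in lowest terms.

52/5

Start with 2.
2 + 1/(2/1) = 2 + 1/2 = 5/2
10 + 1/(5/2) = 10 + 2/5 = 52/5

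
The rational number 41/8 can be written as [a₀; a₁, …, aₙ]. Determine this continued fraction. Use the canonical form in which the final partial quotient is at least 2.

41 = 5·8 + 1, so a_0 = 5
8 = 8·1 + 0, so a_1 = 8

[5; 8]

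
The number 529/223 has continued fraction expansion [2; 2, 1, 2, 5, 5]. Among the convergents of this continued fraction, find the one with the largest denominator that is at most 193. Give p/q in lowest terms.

102/43

a_0 = 2: 2/1  (≤ bound)
a_1 = 2: 5/2  (≤ bound)
a_2 = 1: 7/3  (≤ bound)
a_3 = 2: 19/8  (≤ bound)
a_4 = 5: 102/43  (≤ bound)
a_5 = 5: 529/223  (> 193, stop)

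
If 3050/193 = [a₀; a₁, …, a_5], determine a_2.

4

⌊3050/193⌋ = 15, remainder 155
⌊193/155⌋ = 1, remainder 38
⌊155/38⌋ = 4, remainder 3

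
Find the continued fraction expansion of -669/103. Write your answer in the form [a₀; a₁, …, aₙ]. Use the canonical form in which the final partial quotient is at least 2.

[-7; 1, 1, 51]

-669 ÷ 103 → quotient -7, remainder 52
103 ÷ 52 → quotient 1, remainder 51
52 ÷ 51 → quotient 1, remainder 1
51 ÷ 1 → quotient 51, remainder 0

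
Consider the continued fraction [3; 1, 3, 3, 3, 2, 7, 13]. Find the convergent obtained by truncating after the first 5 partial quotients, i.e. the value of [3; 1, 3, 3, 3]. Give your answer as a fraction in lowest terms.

162/43

Compute successive convergents:
a_0 = 3: 3/1
a_1 = 1: 4/1
a_2 = 3: 15/4
a_3 = 3: 49/13
a_4 = 3: 162/43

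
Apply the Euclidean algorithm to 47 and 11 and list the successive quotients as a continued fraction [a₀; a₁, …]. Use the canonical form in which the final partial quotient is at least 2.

[4; 3, 1, 2]

Repeatedly divide and take the remainder:
⌊47/11⌋ = 4, remainder 3
⌊11/3⌋ = 3, remainder 2
⌊3/2⌋ = 1, remainder 1
⌊2/1⌋ = 2, remainder 0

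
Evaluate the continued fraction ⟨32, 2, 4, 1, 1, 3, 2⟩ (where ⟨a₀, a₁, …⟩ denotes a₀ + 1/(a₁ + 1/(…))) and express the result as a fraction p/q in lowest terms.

Start with 2.
3 + 1/(2/1) = 3 + 1/2 = 7/2
1 + 1/(7/2) = 1 + 2/7 = 9/7
1 + 1/(9/7) = 1 + 7/9 = 16/9
4 + 1/(16/9) = 4 + 9/16 = 73/16
2 + 1/(73/16) = 2 + 16/73 = 162/73
32 + 1/(162/73) = 32 + 73/162 = 5257/162

5257/162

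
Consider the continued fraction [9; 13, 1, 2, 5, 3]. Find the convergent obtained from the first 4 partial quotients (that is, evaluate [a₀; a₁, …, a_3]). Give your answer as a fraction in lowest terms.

Start with 2.
1 + 1/(2/1) = 1 + 1/2 = 3/2
13 + 1/(3/2) = 13 + 2/3 = 41/3
9 + 1/(41/3) = 9 + 3/41 = 372/41

372/41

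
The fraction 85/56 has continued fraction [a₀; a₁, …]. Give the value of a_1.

1

⌊85/56⌋ = 1, remainder 29
⌊56/29⌋ = 1, remainder 27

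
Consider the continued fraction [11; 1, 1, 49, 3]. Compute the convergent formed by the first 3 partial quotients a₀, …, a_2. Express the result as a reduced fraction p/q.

a_0 = 11: 11/1
a_1 = 1: 12/1
a_2 = 1: 23/2

23/2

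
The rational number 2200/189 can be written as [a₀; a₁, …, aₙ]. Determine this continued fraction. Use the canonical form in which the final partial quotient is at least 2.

[11; 1, 1, 1, 3, 1, 1, 7]

2200 = 11·189 + 121, so a_0 = 11
189 = 1·121 + 68, so a_1 = 1
121 = 1·68 + 53, so a_2 = 1
68 = 1·53 + 15, so a_3 = 1
53 = 3·15 + 8, so a_4 = 3
15 = 1·8 + 7, so a_5 = 1
8 = 1·7 + 1, so a_6 = 1
7 = 7·1 + 0, so a_7 = 7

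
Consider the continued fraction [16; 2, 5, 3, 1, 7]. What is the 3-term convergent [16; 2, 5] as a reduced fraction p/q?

181/11

Start with 5.
2 + 1/(5/1) = 2 + 1/5 = 11/5
16 + 1/(11/5) = 16 + 5/11 = 181/11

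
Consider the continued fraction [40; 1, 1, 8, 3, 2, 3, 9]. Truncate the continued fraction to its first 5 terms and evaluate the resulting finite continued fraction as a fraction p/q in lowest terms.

2148/53

Start with 3.
8 + 1/(3/1) = 8 + 1/3 = 25/3
1 + 1/(25/3) = 1 + 3/25 = 28/25
1 + 1/(28/25) = 1 + 25/28 = 53/28
40 + 1/(53/28) = 40 + 28/53 = 2148/53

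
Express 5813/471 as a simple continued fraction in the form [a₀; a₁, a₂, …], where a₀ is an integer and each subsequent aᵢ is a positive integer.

5813 = 12·471 + 161, so a_0 = 12
471 = 2·161 + 149, so a_1 = 2
161 = 1·149 + 12, so a_2 = 1
149 = 12·12 + 5, so a_3 = 12
12 = 2·5 + 2, so a_4 = 2
5 = 2·2 + 1, so a_5 = 2
2 = 2·1 + 0, so a_6 = 2

[12; 2, 1, 12, 2, 2, 2]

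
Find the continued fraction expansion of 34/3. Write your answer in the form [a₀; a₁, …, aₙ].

[11; 3]

Repeatedly divide and take the remainder:
34 ÷ 3 → quotient 11, remainder 1
3 ÷ 1 → quotient 3, remainder 0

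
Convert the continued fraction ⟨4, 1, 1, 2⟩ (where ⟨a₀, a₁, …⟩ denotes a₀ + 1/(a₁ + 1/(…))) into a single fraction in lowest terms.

a_0 = 4: 4/1
a_1 = 1: 5/1
a_2 = 1: 9/2
a_3 = 2: 23/5

23/5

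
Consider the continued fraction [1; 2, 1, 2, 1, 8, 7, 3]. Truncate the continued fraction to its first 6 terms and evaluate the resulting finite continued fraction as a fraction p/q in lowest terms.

a_0 = 1: 1/1
a_1 = 2: 3/2
a_2 = 1: 4/3
a_3 = 2: 11/8
a_4 = 1: 15/11
a_5 = 8: 131/96

131/96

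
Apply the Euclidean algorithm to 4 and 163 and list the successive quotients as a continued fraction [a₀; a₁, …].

[0; 40, 1, 3]

Apply division with remainder until the remainder is 0:
4 = 0·163 + 4, so a_0 = 0
163 = 40·4 + 3, so a_1 = 40
4 = 1·3 + 1, so a_2 = 1
3 = 3·1 + 0, so a_3 = 3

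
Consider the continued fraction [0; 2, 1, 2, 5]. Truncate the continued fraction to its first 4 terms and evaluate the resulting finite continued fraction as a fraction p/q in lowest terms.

Starting at the tail and folding back:
Start with 2.
1 + 1/(2/1) = 1 + 1/2 = 3/2
2 + 1/(3/2) = 2 + 2/3 = 8/3
0 + 1/(8/3) = 0 + 3/8 = 3/8

3/8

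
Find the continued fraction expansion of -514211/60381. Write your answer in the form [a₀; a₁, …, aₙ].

[-9; 2, 15, 45, 4, 3, 3]

-514211 = -9·60381 + 29218, so a_0 = -9
60381 = 2·29218 + 1945, so a_1 = 2
29218 = 15·1945 + 43, so a_2 = 15
1945 = 45·43 + 10, so a_3 = 45
43 = 4·10 + 3, so a_4 = 4
10 = 3·3 + 1, so a_5 = 3
3 = 3·1 + 0, so a_6 = 3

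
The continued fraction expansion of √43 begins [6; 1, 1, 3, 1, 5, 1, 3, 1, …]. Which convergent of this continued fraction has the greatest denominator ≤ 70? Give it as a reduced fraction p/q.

400/61

List convergents until the denominator exceeds the bound:
a_0 = 6: 6/1  (≤ bound)
a_1 = 1: 7/1  (≤ bound)
a_2 = 1: 13/2  (≤ bound)
a_3 = 3: 46/7  (≤ bound)
a_4 = 1: 59/9  (≤ bound)
a_5 = 5: 341/52  (≤ bound)
a_6 = 1: 400/61  (≤ bound)
a_7 = 3: 1541/235  (> 70, stop)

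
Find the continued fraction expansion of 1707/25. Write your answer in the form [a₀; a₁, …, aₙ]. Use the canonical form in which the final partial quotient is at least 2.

Run the Euclidean algorithm, recording each quotient:
⌊1707/25⌋ = 68, remainder 7
⌊25/7⌋ = 3, remainder 4
⌊7/4⌋ = 1, remainder 3
⌊4/3⌋ = 1, remainder 1
⌊3/1⌋ = 3, remainder 0

[68; 3, 1, 1, 3]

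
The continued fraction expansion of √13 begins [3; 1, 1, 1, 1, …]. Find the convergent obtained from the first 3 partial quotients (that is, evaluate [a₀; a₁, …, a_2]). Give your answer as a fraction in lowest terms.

a_0 = 3: 3/1
a_1 = 1: 4/1
a_2 = 1: 7/2

7/2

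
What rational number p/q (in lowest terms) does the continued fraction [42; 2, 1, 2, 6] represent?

2161/51

Start with 6.
2 + 1/(6/1) = 2 + 1/6 = 13/6
1 + 1/(13/6) = 1 + 6/13 = 19/13
2 + 1/(19/13) = 2 + 13/19 = 51/19
42 + 1/(51/19) = 42 + 19/51 = 2161/51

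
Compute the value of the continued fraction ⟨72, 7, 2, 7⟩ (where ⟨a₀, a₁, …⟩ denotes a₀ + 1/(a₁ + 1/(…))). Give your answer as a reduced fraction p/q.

8079/112

Start with 7.
2 + 1/(7/1) = 2 + 1/7 = 15/7
7 + 1/(15/7) = 7 + 7/15 = 112/15
72 + 1/(112/15) = 72 + 15/112 = 8079/112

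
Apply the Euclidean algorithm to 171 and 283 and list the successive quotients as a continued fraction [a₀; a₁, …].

[0; 1, 1, 1, 1, 8, 1, 5]

171 = 0·283 + 171, so a_0 = 0
283 = 1·171 + 112, so a_1 = 1
171 = 1·112 + 59, so a_2 = 1
112 = 1·59 + 53, so a_3 = 1
59 = 1·53 + 6, so a_4 = 1
53 = 8·6 + 5, so a_5 = 8
6 = 1·5 + 1, so a_6 = 1
5 = 5·1 + 0, so a_7 = 5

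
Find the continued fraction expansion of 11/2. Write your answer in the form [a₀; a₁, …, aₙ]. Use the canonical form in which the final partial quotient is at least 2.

[5; 2]

11 = 5·2 + 1, so a_0 = 5
2 = 2·1 + 0, so a_1 = 2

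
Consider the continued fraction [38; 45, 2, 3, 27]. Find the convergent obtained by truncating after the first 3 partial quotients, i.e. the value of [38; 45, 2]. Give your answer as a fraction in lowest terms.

3460/91

Start with 2.
45 + 1/(2/1) = 45 + 1/2 = 91/2
38 + 1/(91/2) = 38 + 2/91 = 3460/91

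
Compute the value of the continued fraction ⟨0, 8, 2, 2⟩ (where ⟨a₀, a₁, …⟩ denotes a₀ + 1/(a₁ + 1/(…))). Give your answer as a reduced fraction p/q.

5/42

Use the convergent recurrence hₖ = aₖ·hₖ₋₁ + hₖ₋₂ (and likewise for the denominators kₖ):
a_0 = 0: 0/1
a_1 = 8: 1/8
a_2 = 2: 2/17
a_3 = 2: 5/42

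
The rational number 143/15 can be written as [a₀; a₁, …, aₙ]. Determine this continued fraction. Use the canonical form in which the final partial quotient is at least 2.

[9; 1, 1, 7]

⌊143/15⌋ = 9, remainder 8
⌊15/8⌋ = 1, remainder 7
⌊8/7⌋ = 1, remainder 1
⌊7/1⌋ = 7, remainder 0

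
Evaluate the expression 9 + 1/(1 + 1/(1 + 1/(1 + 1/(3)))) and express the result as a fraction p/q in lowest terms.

106/11

a_0 = 9: 9/1
a_1 = 1: 10/1
a_2 = 1: 19/2
a_3 = 1: 29/3
a_4 = 3: 106/11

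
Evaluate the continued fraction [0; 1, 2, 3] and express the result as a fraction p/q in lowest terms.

Collapse the nested fraction from the inside out:
Start with 3.
2 + 1/(3/1) = 2 + 1/3 = 7/3
1 + 1/(7/3) = 1 + 3/7 = 10/7
0 + 1/(10/7) = 0 + 7/10 = 7/10

7/10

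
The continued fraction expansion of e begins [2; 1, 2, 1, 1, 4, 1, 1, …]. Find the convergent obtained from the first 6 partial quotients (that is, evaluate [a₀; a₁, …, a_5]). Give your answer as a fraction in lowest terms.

87/32

Start with 4.
1 + 1/(4/1) = 1 + 1/4 = 5/4
1 + 1/(5/4) = 1 + 4/5 = 9/5
2 + 1/(9/5) = 2 + 5/9 = 23/9
1 + 1/(23/9) = 1 + 9/23 = 32/23
2 + 1/(32/23) = 2 + 23/32 = 87/32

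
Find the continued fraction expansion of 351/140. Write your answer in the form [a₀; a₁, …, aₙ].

[2; 1, 1, 34, 2]

351 ÷ 140 → quotient 2, remainder 71
140 ÷ 71 → quotient 1, remainder 69
71 ÷ 69 → quotient 1, remainder 2
69 ÷ 2 → quotient 34, remainder 1
2 ÷ 1 → quotient 2, remainder 0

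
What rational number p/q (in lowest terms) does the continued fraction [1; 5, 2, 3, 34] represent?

Start with 34.
3 + 1/(34/1) = 3 + 1/34 = 103/34
2 + 1/(103/34) = 2 + 34/103 = 240/103
5 + 1/(240/103) = 5 + 103/240 = 1303/240
1 + 1/(1303/240) = 1 + 240/1303 = 1543/1303

1543/1303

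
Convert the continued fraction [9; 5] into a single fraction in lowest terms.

46/5

Start with 5.
9 + 1/(5/1) = 9 + 1/5 = 46/5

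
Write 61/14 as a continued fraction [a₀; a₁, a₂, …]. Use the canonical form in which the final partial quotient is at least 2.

⌊61/14⌋ = 4, remainder 5
⌊14/5⌋ = 2, remainder 4
⌊5/4⌋ = 1, remainder 1
⌊4/1⌋ = 4, remainder 0

[4; 2, 1, 4]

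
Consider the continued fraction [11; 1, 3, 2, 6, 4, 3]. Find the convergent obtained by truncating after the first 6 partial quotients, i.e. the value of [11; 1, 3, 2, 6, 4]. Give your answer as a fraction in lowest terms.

Start with 4.
6 + 1/(4/1) = 6 + 1/4 = 25/4
2 + 1/(25/4) = 2 + 4/25 = 54/25
3 + 1/(54/25) = 3 + 25/54 = 187/54
1 + 1/(187/54) = 1 + 54/187 = 241/187
11 + 1/(241/187) = 11 + 187/241 = 2838/241

2838/241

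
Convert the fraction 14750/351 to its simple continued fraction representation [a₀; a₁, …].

Run the Euclidean algorithm, recording each quotient:
14750 ÷ 351 → quotient 42, remainder 8
351 ÷ 8 → quotient 43, remainder 7
8 ÷ 7 → quotient 1, remainder 1
7 ÷ 1 → quotient 7, remainder 0

[42; 43, 1, 7]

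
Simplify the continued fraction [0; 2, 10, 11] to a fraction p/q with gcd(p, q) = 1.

111/233

Start with 11.
10 + 1/(11/1) = 10 + 1/11 = 111/11
2 + 1/(111/11) = 2 + 11/111 = 233/111
0 + 1/(233/111) = 0 + 111/233 = 111/233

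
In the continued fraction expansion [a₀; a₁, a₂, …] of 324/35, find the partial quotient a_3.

Apply division with remainder until the remainder is 0:
324 = 9·35 + 9, so a_0 = 9
35 = 3·9 + 8, so a_1 = 3
9 = 1·8 + 1, so a_2 = 1
8 = 8·1 + 0, so a_3 = 8

8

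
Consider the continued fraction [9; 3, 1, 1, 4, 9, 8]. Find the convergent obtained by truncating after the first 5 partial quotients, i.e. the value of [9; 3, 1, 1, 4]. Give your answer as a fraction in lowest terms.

297/32

a_0 = 9: 9/1
a_1 = 3: 28/3
a_2 = 1: 37/4
a_3 = 1: 65/7
a_4 = 4: 297/32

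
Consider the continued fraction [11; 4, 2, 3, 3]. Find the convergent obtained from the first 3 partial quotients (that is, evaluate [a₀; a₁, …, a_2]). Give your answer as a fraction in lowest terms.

Start with 2.
4 + 1/(2/1) = 4 + 1/2 = 9/2
11 + 1/(9/2) = 11 + 2/9 = 101/9

101/9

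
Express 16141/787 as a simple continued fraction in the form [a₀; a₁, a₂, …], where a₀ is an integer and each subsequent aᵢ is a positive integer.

Repeatedly divide and take the remainder:
⌊16141/787⌋ = 20, remainder 401
⌊787/401⌋ = 1, remainder 386
⌊401/386⌋ = 1, remainder 15
⌊386/15⌋ = 25, remainder 11
⌊15/11⌋ = 1, remainder 4
⌊11/4⌋ = 2, remainder 3
⌊4/3⌋ = 1, remainder 1
⌊3/1⌋ = 3, remainder 0

[20; 1, 1, 25, 1, 2, 1, 3]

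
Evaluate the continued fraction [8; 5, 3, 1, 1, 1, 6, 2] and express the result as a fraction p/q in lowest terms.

6781/828

Start with 2.
6 + 1/(2/1) = 6 + 1/2 = 13/2
1 + 1/(13/2) = 1 + 2/13 = 15/13
1 + 1/(15/13) = 1 + 13/15 = 28/15
1 + 1/(28/15) = 1 + 15/28 = 43/28
3 + 1/(43/28) = 3 + 28/43 = 157/43
5 + 1/(157/43) = 5 + 43/157 = 828/157
8 + 1/(828/157) = 8 + 157/828 = 6781/828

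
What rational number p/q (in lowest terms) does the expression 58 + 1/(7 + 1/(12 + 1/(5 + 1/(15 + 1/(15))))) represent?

a_0 = 58: 58/1
a_1 = 7: 407/7
a_2 = 12: 4942/85
a_3 = 5: 25117/432
a_4 = 15: 381697/6565
a_5 = 15: 5750572/98907

5750572/98907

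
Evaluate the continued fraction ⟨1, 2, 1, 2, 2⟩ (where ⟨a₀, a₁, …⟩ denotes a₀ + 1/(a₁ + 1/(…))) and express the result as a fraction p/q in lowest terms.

Use the convergent recurrence hₖ = aₖ·hₖ₋₁ + hₖ₋₂ (and likewise for the denominators kₖ):
a_0 = 1: 1/1
a_1 = 2: 3/2
a_2 = 1: 4/3
a_3 = 2: 11/8
a_4 = 2: 26/19

26/19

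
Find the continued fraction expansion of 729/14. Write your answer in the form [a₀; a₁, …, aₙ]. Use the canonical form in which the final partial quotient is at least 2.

[52; 14]

729 ÷ 14 → quotient 52, remainder 1
14 ÷ 1 → quotient 14, remainder 0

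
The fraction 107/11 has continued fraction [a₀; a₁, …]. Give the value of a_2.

2

107 = 9·11 + 8, so a_0 = 9
11 = 1·8 + 3, so a_1 = 1
8 = 2·3 + 2, so a_2 = 2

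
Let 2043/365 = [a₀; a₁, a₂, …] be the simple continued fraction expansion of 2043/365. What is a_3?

2043 = 5·365 + 218, so a_0 = 5
365 = 1·218 + 147, so a_1 = 1
218 = 1·147 + 71, so a_2 = 1
147 = 2·71 + 5, so a_3 = 2

2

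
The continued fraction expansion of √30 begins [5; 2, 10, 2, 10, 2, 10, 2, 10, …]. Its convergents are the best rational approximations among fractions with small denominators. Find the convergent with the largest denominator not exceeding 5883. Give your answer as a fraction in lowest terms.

5291/966

List convergents until the denominator exceeds the bound:
a_0 = 5: 5/1  (≤ bound)
a_1 = 2: 11/2  (≤ bound)
a_2 = 10: 115/21  (≤ bound)
a_3 = 2: 241/44  (≤ bound)
a_4 = 10: 2525/461  (≤ bound)
a_5 = 2: 5291/966  (≤ bound)
a_6 = 10: 55435/10121  (> 5883, stop)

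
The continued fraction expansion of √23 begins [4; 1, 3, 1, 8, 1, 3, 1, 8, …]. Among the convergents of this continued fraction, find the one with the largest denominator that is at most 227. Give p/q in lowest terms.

916/191

a_0 = 4: 4/1  (≤ bound)
a_1 = 1: 5/1  (≤ bound)
a_2 = 3: 19/4  (≤ bound)
a_3 = 1: 24/5  (≤ bound)
a_4 = 8: 211/44  (≤ bound)
a_5 = 1: 235/49  (≤ bound)
a_6 = 3: 916/191  (≤ bound)
a_7 = 1: 1151/240  (> 227, stop)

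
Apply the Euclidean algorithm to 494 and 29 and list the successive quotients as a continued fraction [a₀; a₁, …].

⌊494/29⌋ = 17, remainder 1
⌊29/1⌋ = 29, remainder 0

[17; 29]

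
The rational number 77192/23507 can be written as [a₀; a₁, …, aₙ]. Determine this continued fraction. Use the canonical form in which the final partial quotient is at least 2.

[3; 3, 1, 1, 10, 45, 3, 2]

⌊77192/23507⌋ = 3, remainder 6671
⌊23507/6671⌋ = 3, remainder 3494
⌊6671/3494⌋ = 1, remainder 3177
⌊3494/3177⌋ = 1, remainder 317
⌊3177/317⌋ = 10, remainder 7
⌊317/7⌋ = 45, remainder 2
⌊7/2⌋ = 3, remainder 1
⌊2/1⌋ = 2, remainder 0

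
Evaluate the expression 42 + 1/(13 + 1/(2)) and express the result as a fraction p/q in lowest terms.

1136/27

a_0 = 42: 42/1
a_1 = 13: 547/13
a_2 = 2: 1136/27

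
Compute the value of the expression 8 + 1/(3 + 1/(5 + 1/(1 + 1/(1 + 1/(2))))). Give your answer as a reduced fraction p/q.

Collapse the nested fraction from the inside out:
Start with 2.
1 + 1/(2/1) = 1 + 1/2 = 3/2
1 + 1/(3/2) = 1 + 2/3 = 5/3
5 + 1/(5/3) = 5 + 3/5 = 28/5
3 + 1/(28/5) = 3 + 5/28 = 89/28
8 + 1/(89/28) = 8 + 28/89 = 740/89

740/89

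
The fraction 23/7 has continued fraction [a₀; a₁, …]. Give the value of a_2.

Repeatedly divide and take the remainder:
23 ÷ 7 → quotient 3, remainder 2
7 ÷ 2 → quotient 3, remainder 1
2 ÷ 1 → quotient 2, remainder 0

2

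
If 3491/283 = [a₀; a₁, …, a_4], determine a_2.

3491 = 12·283 + 95, so a_0 = 12
283 = 2·95 + 93, so a_1 = 2
95 = 1·93 + 2, so a_2 = 1

1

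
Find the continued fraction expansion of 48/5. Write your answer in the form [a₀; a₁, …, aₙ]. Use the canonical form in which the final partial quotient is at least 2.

[9; 1, 1, 2]

Repeatedly divide and take the remainder:
48 ÷ 5 → quotient 9, remainder 3
5 ÷ 3 → quotient 1, remainder 2
3 ÷ 2 → quotient 1, remainder 1
2 ÷ 1 → quotient 2, remainder 0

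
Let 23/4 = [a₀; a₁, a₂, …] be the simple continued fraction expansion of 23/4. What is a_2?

Repeatedly divide and take the remainder:
23 = 5·4 + 3, so a_0 = 5
4 = 1·3 + 1, so a_1 = 1
3 = 3·1 + 0, so a_2 = 3

3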